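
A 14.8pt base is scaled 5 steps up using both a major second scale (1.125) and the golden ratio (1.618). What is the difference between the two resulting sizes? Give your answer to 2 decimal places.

137.45pt

Major second: 14.8 × 1.125⁵ = 26.6701pt
Golden ratio: 14.8 × 1.618⁵ = 164.1173pt
Difference: 164.1173 − 26.6701 = 137.4472pt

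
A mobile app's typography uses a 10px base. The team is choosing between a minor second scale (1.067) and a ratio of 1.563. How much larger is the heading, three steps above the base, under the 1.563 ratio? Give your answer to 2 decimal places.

26.04px

Minor second: 10.0 × 1.067³ = 12.1477px
At 1.563: 10.0 × 1.563³ = 38.1836px
Difference: 38.1836 − 12.1477 = 26.0359px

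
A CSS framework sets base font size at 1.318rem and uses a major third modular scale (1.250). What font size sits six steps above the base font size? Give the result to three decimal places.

5.028rem

A modular type scale is a geometric sequence: sizeₙ = base × rⁿ.
1.318 × 1.250⁶ = 1.318 × 3.81470 ≈ 5.028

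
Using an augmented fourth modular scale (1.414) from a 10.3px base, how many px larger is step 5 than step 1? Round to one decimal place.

43.7px

Step 1: 10.3 × 1.414 = 14.564px
Step 5: 10.3 × 1.414⁵ = 58.222px
Difference: 58.222 − 14.564 = 43.658px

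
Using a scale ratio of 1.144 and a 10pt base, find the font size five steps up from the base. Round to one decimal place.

A modular type scale is a geometric sequence: sizeₙ = base × rⁿ.
10.0 × 1.144⁵ = 10.0 × 1.95943 ≈ 19.59

19.6pt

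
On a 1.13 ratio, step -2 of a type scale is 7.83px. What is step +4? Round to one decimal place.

16.3px

Moving from step -2 to step +4 is 6 steps up, so multiply by r⁶.
7.83 × 1.13⁶ = 7.83 × 2.08195 ≈ 16.302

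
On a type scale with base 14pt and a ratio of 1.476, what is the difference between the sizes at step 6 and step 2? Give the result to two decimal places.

114.26pt

Step 2: 14.0 × 1.476² = 30.5001pt
Step 6: 14.0 × 1.476⁶ = 144.7592pt
Difference: 144.7592 − 30.5001 = 114.2591pt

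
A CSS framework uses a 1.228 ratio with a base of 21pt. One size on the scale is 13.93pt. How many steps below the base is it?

1.228ⁿ = 21 / 13.93 = 1.5075
n = ln(1.5075) / ln(1.228) = 0.4105 / 0.2054 ≈ 2.00

2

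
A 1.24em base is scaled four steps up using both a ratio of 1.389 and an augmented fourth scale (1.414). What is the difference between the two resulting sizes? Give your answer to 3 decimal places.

0.341em

At 1.389: 1.24 × 1.389⁴ = 4.61563em
Augmented fourth: 1.24 × 1.414⁴ = 4.95700em
Difference: 4.95700 − 4.61563 = 0.34137em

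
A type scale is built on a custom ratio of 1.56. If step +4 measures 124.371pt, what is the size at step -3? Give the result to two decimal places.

124.371 ÷ 1.56⁷ = 124.371 ÷ 22.48393 ≈ 5.532

5.53pt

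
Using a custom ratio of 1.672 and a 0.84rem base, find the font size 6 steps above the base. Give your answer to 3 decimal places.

A modular type scale is a geometric sequence: sizeₙ = base × rⁿ.
0.84 × 1.672⁶ = 0.84 × 21.84830 ≈ 18.353

18.353rem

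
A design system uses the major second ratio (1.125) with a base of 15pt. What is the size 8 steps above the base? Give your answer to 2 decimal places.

A modular type scale is a geometric sequence: sizeₙ = base × rⁿ.
15.0 × 1.125⁸ = 15.0 × 2.56578 ≈ 38.49

38.49pt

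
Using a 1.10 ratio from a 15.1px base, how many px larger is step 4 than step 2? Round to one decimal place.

Step 2: 15.1 × 1.10² = 18.271px
Step 4: 15.1 × 1.10⁴ = 22.108px
Difference: 22.108 − 18.271 = 3.837px

3.8px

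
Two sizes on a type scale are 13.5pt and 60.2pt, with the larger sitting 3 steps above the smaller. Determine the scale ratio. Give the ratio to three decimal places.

1.646

The ratio satisfies 13.5 × r³ = 60.2, so r = (60.2 / 13.5)^(1/3).
r = 4.4593^(1/3) ≈ 1.6460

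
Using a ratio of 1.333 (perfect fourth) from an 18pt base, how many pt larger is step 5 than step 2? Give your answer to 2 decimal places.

43.77pt

Step 2: 18.0 × 1.333² = 31.9840pt
Step 5: 18.0 × 1.333⁵ = 75.7571pt
Difference: 75.7571 − 31.9840 = 43.7731pt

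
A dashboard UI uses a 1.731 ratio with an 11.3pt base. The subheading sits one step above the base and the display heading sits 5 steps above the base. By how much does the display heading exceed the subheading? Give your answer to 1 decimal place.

156.1pt

Step 1: 11.3 × 1.731 = 19.560pt
Step 5: 11.3 × 1.731⁵ = 175.616pt
Difference: 175.616 − 19.560 = 156.056pt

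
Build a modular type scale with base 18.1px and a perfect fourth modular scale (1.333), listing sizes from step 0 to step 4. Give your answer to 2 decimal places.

18.10px, 24.13px, 32.16px, 42.87px, 57.15px

Step 0: 18.1px
Step 1: 18.1 × 1.333 = 24.13
Step 2: 18.1 × 1.333² = 32.16
Step 3: 18.1 × 1.333³ = 42.87
Step 4: 18.1 × 1.333⁴ = 57.15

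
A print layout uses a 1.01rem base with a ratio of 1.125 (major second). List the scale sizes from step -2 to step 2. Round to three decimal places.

0.798rem, 0.898rem, 1.010rem, 1.136rem, 1.278rem

Step -2: 1.01 ÷ 1.125² = 0.798
Step -1: 1.01 ÷ 1.125 = 0.898
Step 0: 1.01rem
Step 1: 1.01 × 1.125 = 1.136
Step 2: 1.01 × 1.125² = 1.278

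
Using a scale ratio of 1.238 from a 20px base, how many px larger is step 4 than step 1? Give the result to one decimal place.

Step 1: 20.0 × 1.238 = 24.760px
Step 4: 20.0 × 1.238⁴ = 46.980px
Difference: 46.980 − 24.760 = 22.220px

22.2px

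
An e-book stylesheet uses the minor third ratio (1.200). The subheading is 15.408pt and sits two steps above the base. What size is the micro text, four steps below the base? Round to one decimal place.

5.2pt

15.408 ÷ 1.200⁶ = 15.408 ÷ 2.98598 ≈ 5.160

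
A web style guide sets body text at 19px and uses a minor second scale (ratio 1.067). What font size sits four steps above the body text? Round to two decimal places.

24.63px

19.0 × 1.067⁴ = 19.0 × 1.29616 ≈ 24.63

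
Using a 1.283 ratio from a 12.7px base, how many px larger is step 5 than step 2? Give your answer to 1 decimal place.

Step 2: 12.7 × 1.283² = 20.905px
Step 5: 12.7 × 1.283⁵ = 44.151px
Difference: 44.151 − 20.905 = 23.246px

23.2px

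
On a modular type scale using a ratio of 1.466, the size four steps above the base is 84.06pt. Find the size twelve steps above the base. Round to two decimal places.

The gap is 12 − (4) = 8 steps, so the factor is 1.466^8.
84.06 × 1.466⁸ = 84.06 × 21.33397 ≈ 1793.334

1793.33pt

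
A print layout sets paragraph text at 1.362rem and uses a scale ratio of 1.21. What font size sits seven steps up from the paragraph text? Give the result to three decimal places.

1.362 × 1.21⁷ = 1.362 × 3.79750 ≈ 5.172

5.172rem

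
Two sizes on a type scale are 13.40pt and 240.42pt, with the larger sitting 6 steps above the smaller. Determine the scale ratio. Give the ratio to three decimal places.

1.618

The ratio satisfies 13.40 × r⁶ = 240.42, so r = (240.42 / 13.40)^(1/6).
r = 17.9418^(1/6) ≈ 1.6180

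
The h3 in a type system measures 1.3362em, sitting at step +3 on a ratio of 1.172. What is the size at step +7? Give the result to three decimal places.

2.521em

1.3362 × 1.172⁴ = 1.3362 × 1.88673 ≈ 2.521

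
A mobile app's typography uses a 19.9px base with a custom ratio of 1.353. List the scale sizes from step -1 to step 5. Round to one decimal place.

14.7px, 19.9px, 26.9px, 36.4px, 49.3px, 66.7px, 90.2px

Step -1: 19.9 ÷ 1.353 = 14.7
Step 0: 19.9px
Step 1: 19.9 × 1.353 = 26.9
Step 2: 19.9 × 1.353² = 36.4
Step 3: 19.9 × 1.353³ = 49.3
Step 4: 19.9 × 1.353⁴ = 66.7
Step 5: 19.9 × 1.353⁵ = 90.2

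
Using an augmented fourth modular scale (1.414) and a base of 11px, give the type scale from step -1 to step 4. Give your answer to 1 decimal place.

Step -1: 11.0 ÷ 1.414 = 7.8
Step 0: 11px
Step 1: 11.0 × 1.414 = 15.6
Step 2: 11.0 × 1.414² = 22.0
Step 3: 11.0 × 1.414³ = 31.1
Step 4: 11.0 × 1.414⁴ = 44.0

7.8px, 11.0px, 15.6px, 22.0px, 31.1px, 44.0px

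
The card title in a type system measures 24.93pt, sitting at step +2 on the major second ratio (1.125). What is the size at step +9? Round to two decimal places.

24.93 × 1.125⁷ = 24.93 × 2.28070 ≈ 56.858

56.86pt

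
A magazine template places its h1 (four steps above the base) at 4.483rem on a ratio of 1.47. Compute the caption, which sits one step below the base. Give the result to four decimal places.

4.483 ÷ 1.47⁵ = 4.483 ÷ 6.86415 ≈ 0.6531

0.6531rem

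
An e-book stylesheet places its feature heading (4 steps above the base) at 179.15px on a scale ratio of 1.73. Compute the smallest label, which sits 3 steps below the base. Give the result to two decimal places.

3.86px

Moving from step +4 to step -3 is 7 steps down, so divide by r⁷.
179.15 ÷ 1.73⁷ = 179.15 ÷ 46.37914 ≈ 3.863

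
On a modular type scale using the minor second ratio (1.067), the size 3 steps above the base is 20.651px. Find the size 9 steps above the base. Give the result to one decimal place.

30.5px

Moving from step +3 to step +9 is 6 steps up, so multiply by r⁶.
20.651 × 1.067⁶ = 20.651 × 1.47566 ≈ 30.474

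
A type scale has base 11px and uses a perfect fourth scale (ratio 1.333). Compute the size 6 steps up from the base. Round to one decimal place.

11.0 × 1.333⁶ = 11.0 × 5.61023 ≈ 61.71

61.7px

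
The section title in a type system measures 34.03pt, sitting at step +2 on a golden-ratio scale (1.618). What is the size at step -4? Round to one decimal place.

34.03 ÷ 1.618⁶ = 34.03 ÷ 17.94201 ≈ 1.897

1.9pt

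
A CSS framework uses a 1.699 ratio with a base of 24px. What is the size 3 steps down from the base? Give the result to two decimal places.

A modular type scale is a geometric sequence: sizeₙ = base × rⁿ.
24.0 ÷ 1.699³ = 24.0 ÷ 4.90434 ≈ 4.89

4.89px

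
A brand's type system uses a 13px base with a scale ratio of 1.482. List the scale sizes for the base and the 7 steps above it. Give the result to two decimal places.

Step 0: 13px
Step 1: 13.0 × 1.482 = 19.27
Step 2: 13.0 × 1.482² = 28.55
Step 3: 13.0 × 1.482³ = 42.31
Step 4: 13.0 × 1.482⁴ = 62.71
Step 5: 13.0 × 1.482⁵ = 92.94
Step 6: 13.0 × 1.482⁶ = 137.73
Step 7: 13.0 × 1.482⁷ = 204.12

13.00px, 19.27px, 28.55px, 42.31px, 62.71px, 92.94px, 137.73px, 204.12px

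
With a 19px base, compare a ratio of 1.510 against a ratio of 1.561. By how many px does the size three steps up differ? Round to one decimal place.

At 1.510: 19.0 × 1.510³ = 65.416px
At 1.561: 19.0 × 1.561³ = 72.271px
Difference: 72.271 − 65.416 = 6.855px

6.9px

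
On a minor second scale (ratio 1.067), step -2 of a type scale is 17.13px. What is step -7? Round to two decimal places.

12.39px

17.13 ÷ 1.067⁵ = 17.13 ÷ 1.38300 ≈ 12.386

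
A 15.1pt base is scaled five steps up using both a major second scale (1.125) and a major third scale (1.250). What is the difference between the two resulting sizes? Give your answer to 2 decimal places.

Major second: 15.1 × 1.125⁵ = 27.2107pt
Major third: 15.1 × 1.250⁵ = 46.0815pt
Difference: 46.0815 − 27.2107 = 18.8708pt

18.87pt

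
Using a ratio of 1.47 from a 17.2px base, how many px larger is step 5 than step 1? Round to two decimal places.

92.78px

Step 1: 17.2 × 1.47 = 25.2840px
Step 5: 17.2 × 1.47⁵ = 118.0634px
Difference: 118.0634 − 25.2840 = 92.7794px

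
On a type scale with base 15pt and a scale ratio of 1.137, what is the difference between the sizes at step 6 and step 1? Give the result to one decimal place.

Step 1: 15.0 × 1.137 = 17.055pt
Step 6: 15.0 × 1.137⁶ = 32.408pt
Difference: 32.408 − 17.055 = 15.353pt

15.4pt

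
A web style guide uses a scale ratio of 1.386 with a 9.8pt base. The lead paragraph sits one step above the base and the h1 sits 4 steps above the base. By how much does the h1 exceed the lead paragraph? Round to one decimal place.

22.6pt

Step 1: 9.8 × 1.386 = 13.583pt
Step 4: 9.8 × 1.386⁴ = 36.164pt
Difference: 36.164 − 13.583 = 22.581pt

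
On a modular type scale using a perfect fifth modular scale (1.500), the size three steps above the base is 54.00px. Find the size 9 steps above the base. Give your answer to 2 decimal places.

615.09px

Moving from step +3 to step +9 is 6 steps up, so multiply by r⁶.
54.00 × 1.500⁶ = 54.00 × 11.39062 ≈ 615.094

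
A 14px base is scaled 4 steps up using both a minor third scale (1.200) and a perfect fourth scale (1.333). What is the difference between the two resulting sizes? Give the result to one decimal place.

Minor third: 14.0 × 1.200⁴ = 29.030px
Perfect fourth: 14.0 × 1.333⁴ = 44.203px
Difference: 44.203 − 29.030 = 15.173px

15.2px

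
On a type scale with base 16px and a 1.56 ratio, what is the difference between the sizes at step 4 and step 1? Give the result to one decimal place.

Step 1: 16.0 × 1.56 = 24.960px
Step 4: 16.0 × 1.56⁴ = 94.759px
Difference: 94.759 − 24.960 = 69.799px

69.8px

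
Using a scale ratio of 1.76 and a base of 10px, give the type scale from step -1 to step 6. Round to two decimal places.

5.68px, 10.00px, 17.60px, 30.98px, 54.52px, 95.95px, 168.87px, 297.22px

Step -1: 10.0 ÷ 1.76 = 5.68
Step 0: 10px
Step 1: 10.0 × 1.76 = 17.60
Step 2: 10.0 × 1.76² = 30.98
Step 3: 10.0 × 1.76³ = 54.52
Step 4: 10.0 × 1.76⁴ = 95.95
Step 5: 10.0 × 1.76⁵ = 168.87
Step 6: 10.0 × 1.76⁶ = 297.22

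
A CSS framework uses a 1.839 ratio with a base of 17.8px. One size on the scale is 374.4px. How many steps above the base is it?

5

1.839ⁿ = 374.4 / 17.8 = 21.0337
n = ln(21.0337) / ln(1.839) = 3.0461 / 0.6092 ≈ 5.00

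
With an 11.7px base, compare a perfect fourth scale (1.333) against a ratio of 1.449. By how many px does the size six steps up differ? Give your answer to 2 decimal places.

42.65px

Perfect fourth: 11.7 × 1.333⁶ = 65.6397px
At 1.449: 11.7 × 1.449⁶ = 108.2920px
Difference: 108.2920 − 65.6397 = 42.6523px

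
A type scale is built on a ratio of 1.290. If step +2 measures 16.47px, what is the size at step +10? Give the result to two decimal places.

126.30px

16.47 × 1.290⁸ = 16.47 × 7.66863 ≈ 126.302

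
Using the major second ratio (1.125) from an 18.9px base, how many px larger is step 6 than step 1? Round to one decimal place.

Step 1: 18.9 × 1.125 = 21.262px
Step 6: 18.9 × 1.125⁶ = 38.316px
Difference: 38.316 − 21.262 = 17.054px

17.1px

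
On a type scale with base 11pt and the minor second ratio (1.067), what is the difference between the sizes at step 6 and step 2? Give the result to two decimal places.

3.71pt

Step 2: 11.0 × 1.067² = 12.5234pt
Step 6: 11.0 × 1.067⁶ = 16.2323pt
Difference: 16.2323 − 12.5234 = 3.7089pt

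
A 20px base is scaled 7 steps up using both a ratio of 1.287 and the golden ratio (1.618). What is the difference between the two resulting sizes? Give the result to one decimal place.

463.6px

At 1.287: 20.0 × 1.287⁷ = 116.971px
Golden ratio: 20.0 × 1.618⁷ = 580.603px
Difference: 580.603 − 116.971 = 463.632px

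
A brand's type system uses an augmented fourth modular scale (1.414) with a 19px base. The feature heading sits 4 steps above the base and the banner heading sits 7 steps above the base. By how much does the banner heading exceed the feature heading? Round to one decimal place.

Step 4: 19.0 × 1.414⁴ = 75.954px
Step 7: 19.0 × 1.414⁷ = 214.733px
Difference: 214.733 − 75.954 = 138.779px

138.8px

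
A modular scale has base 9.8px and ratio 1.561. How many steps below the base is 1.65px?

1.561ⁿ = 9.8 / 1.65 = 5.9394
n = ln(5.9394) / ln(1.561) = 1.7816 / 0.4453 ≈ 4.00

4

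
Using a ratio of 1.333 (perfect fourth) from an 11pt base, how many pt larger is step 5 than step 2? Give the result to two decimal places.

26.75pt

Step 2: 11.0 × 1.333² = 19.5458pt
Step 5: 11.0 × 1.333⁵ = 46.2960pt
Difference: 46.2960 − 19.5458 = 26.7502pt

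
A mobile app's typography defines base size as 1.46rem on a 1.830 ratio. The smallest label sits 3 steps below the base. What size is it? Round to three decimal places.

0.238rem

1.46 ÷ 1.830³ = 1.46 ÷ 6.12849 ≈ 0.238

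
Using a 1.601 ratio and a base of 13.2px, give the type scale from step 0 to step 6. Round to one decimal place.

Step 0: 13.2px
Step 1: 13.2 × 1.601 = 21.1
Step 2: 13.2 × 1.601² = 33.8
Step 3: 13.2 × 1.601³ = 54.2
Step 4: 13.2 × 1.601⁴ = 86.7
Step 5: 13.2 × 1.601⁵ = 138.8
Step 6: 13.2 × 1.601⁶ = 222.3

13.2px, 21.1px, 33.8px, 54.2px, 86.7px, 138.8px, 222.3px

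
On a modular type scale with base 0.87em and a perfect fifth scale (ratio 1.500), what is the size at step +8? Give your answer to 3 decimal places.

22.297em

Every step multiplies by the scale ratio.
0.87 × 1.500⁸ = 0.87 × 25.62891 ≈ 22.297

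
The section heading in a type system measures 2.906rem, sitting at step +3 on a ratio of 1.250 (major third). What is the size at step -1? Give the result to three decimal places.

1.190rem

2.906 ÷ 1.250⁴ = 2.906 ÷ 2.44141 ≈ 1.190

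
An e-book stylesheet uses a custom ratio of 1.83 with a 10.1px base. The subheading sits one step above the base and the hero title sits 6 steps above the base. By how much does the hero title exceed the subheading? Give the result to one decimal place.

360.9px

Step 1: 10.1 × 1.83 = 18.483px
Step 6: 10.1 × 1.83⁶ = 379.339px
Difference: 379.339 − 18.483 = 360.856px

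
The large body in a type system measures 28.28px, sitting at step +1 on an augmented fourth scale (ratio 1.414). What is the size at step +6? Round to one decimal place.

159.9px

28.28 × 1.414⁵ = 28.28 × 5.65258 ≈ 159.855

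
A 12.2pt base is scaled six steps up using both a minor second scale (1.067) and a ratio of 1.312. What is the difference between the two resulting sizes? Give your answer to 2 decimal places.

44.22pt

Minor second: 12.2 × 1.067⁶ = 18.0031pt
At 1.312: 12.2 × 1.312⁶ = 62.2247pt
Difference: 62.2247 − 18.0031 = 44.2216pt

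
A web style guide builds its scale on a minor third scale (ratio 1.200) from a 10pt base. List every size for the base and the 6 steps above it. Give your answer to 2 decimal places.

10.00pt, 12.00pt, 14.40pt, 17.28pt, 20.74pt, 24.88pt, 29.86pt

Step 0: 10pt
Step 1: 10.0 × 1.200 = 12.00
Step 2: 10.0 × 1.200² = 14.40
Step 3: 10.0 × 1.200³ = 17.28
Step 4: 10.0 × 1.200⁴ = 20.74
Step 5: 10.0 × 1.200⁵ = 24.88
Step 6: 10.0 × 1.200⁶ = 29.86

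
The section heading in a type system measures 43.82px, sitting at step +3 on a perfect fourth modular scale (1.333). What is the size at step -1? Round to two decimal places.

13.88px

43.82 ÷ 1.333⁴ = 43.82 ÷ 3.15733 ≈ 13.879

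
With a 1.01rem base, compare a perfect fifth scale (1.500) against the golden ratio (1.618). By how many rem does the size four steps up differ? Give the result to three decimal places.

1.809rem

Perfect fifth: 1.01 × 1.500⁴ = 5.11313rem
Golden ratio: 1.01 × 1.618⁴ = 6.92206rem
Difference: 6.92206 − 5.11313 = 1.80893rem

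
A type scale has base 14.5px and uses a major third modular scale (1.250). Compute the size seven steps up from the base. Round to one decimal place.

69.1px

Every step multiplies by the scale ratio.
14.5 × 1.250⁷ = 14.5 × 4.76837 ≈ 69.14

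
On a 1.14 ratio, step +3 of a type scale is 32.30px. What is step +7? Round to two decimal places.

54.55px

The gap is 7 − (3) = 4 steps, so the factor is 1.14^4.
32.30 × 1.14⁴ = 32.30 × 1.68896 ≈ 54.553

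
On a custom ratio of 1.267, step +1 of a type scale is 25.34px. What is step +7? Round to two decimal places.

104.83px

The gap is 7 − (1) = 6 steps, so the factor is 1.267^6.
25.34 × 1.267⁶ = 25.34 × 4.13675 ≈ 104.825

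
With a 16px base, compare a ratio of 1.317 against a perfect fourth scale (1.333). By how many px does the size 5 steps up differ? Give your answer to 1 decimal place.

At 1.317: 16.0 × 1.317⁵ = 63.394px
Perfect fourth: 16.0 × 1.333⁵ = 67.340px
Difference: 67.340 − 63.394 = 3.946px

3.9px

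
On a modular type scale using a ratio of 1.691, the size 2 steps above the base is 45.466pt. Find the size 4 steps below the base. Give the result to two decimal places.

45.466 ÷ 1.691⁶ = 45.466 ÷ 23.38092 ≈ 1.945

1.94pt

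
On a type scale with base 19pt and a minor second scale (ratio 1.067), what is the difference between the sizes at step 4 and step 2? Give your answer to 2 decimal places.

3.00pt

Step 2: 19.0 × 1.067² = 21.6313pt
Step 4: 19.0 × 1.067⁴ = 24.6270pt
Difference: 24.6270 − 21.6313 = 2.9957pt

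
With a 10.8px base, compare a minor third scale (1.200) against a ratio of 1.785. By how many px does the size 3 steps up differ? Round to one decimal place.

42.8px

Minor third: 10.8 × 1.200³ = 18.662px
At 1.785: 10.8 × 1.785³ = 61.424px
Difference: 61.424 − 18.662 = 42.762px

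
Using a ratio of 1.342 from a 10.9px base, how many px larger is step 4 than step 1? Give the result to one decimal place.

Step 1: 10.9 × 1.342 = 14.628px
Step 4: 10.9 × 1.342⁴ = 35.354px
Difference: 35.354 − 14.628 = 20.726px

20.7px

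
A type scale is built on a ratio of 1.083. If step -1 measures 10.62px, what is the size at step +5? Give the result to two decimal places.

The gap is 5 − (-1) = 6 steps, so the factor is 1.083^6.
10.62 × 1.083⁶ = 10.62 × 1.61351 ≈ 17.135

17.14px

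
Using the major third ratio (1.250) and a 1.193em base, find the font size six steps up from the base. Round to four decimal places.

4.5509em

1.193 × 1.250⁶ = 1.193 × 3.81470 ≈ 4.5509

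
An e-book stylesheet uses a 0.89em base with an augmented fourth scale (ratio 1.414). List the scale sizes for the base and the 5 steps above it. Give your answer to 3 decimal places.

Step 0: 0.89em
Step 1: 0.89 × 1.414 = 1.258
Step 2: 0.89 × 1.414² = 1.779
Step 3: 0.89 × 1.414³ = 2.516
Step 4: 0.89 × 1.414⁴ = 3.558
Step 5: 0.89 × 1.414⁵ = 5.031

0.890em, 1.258em, 1.779em, 2.516em, 3.558em, 5.031em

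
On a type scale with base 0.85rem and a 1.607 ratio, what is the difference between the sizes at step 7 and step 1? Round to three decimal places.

22.159rem

Step 1: 0.85 × 1.607 = 1.36595rem
Step 7: 0.85 × 1.607⁷ = 23.52502rem
Difference: 23.52502 − 1.36595 = 22.15907rem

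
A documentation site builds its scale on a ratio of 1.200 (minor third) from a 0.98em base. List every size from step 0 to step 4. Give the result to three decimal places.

Step 0: 0.98em
Step 1: 0.98 × 1.200 = 1.176
Step 2: 0.98 × 1.200² = 1.411
Step 3: 0.98 × 1.200³ = 1.693
Step 4: 0.98 × 1.200⁴ = 2.032

0.980em, 1.176em, 1.411em, 1.693em, 2.032em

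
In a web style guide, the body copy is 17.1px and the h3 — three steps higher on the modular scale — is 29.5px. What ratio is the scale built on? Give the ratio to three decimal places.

The ratio satisfies 17.1 × r³ = 29.5, so r = (29.5 / 17.1)^(1/3).
r = 1.7251^(1/3) ≈ 1.1993

1.199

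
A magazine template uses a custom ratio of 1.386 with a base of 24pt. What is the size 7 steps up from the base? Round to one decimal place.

A modular type scale is a geometric sequence: sizeₙ = base × rⁿ.
24.0 × 1.386⁷ = 24.0 × 9.82523 ≈ 235.81

235.8pt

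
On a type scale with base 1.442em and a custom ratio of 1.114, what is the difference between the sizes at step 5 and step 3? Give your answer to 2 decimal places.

Step 3: 1.442 × 1.114³ = 1.9935em
Step 5: 1.442 × 1.114⁵ = 2.4740em
Difference: 2.4740 − 1.9935 = 0.4805em

0.48em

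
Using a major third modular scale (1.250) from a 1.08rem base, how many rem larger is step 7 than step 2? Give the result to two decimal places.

3.46rem

Step 2: 1.08 × 1.250² = 1.6875rem
Step 7: 1.08 × 1.250⁷ = 5.1498rem
Difference: 5.1498 − 1.6875 = 3.4623rem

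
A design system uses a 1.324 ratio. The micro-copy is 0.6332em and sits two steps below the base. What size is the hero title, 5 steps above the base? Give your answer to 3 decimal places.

4.516em

The gap is 5 − (-2) = 7 steps, so the factor is 1.324^7.
0.6332 × 1.324⁷ = 0.6332 × 7.13207 ≈ 4.516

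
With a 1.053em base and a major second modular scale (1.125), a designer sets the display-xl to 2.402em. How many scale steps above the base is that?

1.125ⁿ = 2.402 / 1.053 = 2.2811
n = ln(2.2811) / ln(1.125) = 0.8247 / 0.1178 ≈ 7.00

7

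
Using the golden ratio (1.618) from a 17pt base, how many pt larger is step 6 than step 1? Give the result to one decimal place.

Step 1: 17.0 × 1.618 = 27.506pt
Step 6: 17.0 × 1.618⁶ = 305.014pt
Difference: 305.014 − 27.506 = 277.508pt

277.5pt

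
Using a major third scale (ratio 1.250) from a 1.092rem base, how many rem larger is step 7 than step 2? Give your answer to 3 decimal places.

3.501rem

Step 2: 1.092 × 1.250² = 1.70625rem
Step 7: 1.092 × 1.250⁷ = 5.20706rem
Difference: 5.20706 − 1.70625 = 3.50081rem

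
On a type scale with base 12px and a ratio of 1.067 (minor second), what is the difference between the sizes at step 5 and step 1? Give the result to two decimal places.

3.79px

Step 1: 12.0 × 1.067 = 12.8040px
Step 5: 12.0 × 1.067⁵ = 16.5960px
Difference: 16.5960 − 12.8040 = 3.7920px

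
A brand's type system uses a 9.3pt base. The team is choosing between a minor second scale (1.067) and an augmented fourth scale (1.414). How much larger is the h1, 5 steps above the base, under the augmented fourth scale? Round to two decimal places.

39.71pt

Minor second: 9.3 × 1.067⁵ = 12.8619pt
Augmented fourth: 9.3 × 1.414⁵ = 52.5690pt
Difference: 52.5690 − 12.8619 = 39.7071pt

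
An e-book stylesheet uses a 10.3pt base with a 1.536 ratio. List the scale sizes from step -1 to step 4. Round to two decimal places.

Step -1: 10.3 ÷ 1.536 = 6.71
Step 0: 10.3pt
Step 1: 10.3 × 1.536 = 15.82
Step 2: 10.3 × 1.536² = 24.30
Step 3: 10.3 × 1.536³ = 37.33
Step 4: 10.3 × 1.536⁴ = 57.33

6.71pt, 10.30pt, 15.82pt, 24.30pt, 37.33pt, 57.33pt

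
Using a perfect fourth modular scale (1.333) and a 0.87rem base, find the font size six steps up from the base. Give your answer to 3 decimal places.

4.881rem

0.87 × 1.333⁶ = 0.87 × 5.61023 ≈ 4.881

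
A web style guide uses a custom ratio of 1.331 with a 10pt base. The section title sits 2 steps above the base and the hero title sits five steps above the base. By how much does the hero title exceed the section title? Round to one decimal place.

24.1pt

Step 2: 10.0 × 1.331² = 17.716pt
Step 5: 10.0 × 1.331⁵ = 41.772pt
Difference: 41.772 − 17.716 = 24.056pt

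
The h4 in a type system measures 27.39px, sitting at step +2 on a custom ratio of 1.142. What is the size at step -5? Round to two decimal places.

27.39 ÷ 1.142⁷ = 27.39 ÷ 2.53316 ≈ 10.813

10.81px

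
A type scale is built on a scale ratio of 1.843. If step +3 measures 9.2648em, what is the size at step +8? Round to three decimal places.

196.998em

9.2648 × 1.843⁵ = 9.2648 × 21.26310 ≈ 196.998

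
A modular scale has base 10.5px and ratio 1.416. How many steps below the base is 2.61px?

4

1.416ⁿ = 10.5 / 2.61 = 4.0230
n = ln(4.0230) / ln(1.416) = 1.3920 / 0.3478 ≈ 4.00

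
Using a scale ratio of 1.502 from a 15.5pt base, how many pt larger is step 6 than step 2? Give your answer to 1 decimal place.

143.0pt

Step 2: 15.5 × 1.502² = 34.968pt
Step 6: 15.5 × 1.502⁶ = 177.972pt
Difference: 177.972 − 34.968 = 143.004pt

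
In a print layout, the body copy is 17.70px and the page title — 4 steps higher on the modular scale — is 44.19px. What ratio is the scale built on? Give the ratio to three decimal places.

1.257

The ratio satisfies 17.70 × r⁴ = 44.19, so r = (44.19 / 17.70)^(1/4).
r = 2.4966^(1/4) ≈ 1.2570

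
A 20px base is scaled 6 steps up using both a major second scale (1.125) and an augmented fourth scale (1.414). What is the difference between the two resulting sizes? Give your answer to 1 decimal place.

Major second: 20.0 × 1.125⁶ = 40.546px
Augmented fourth: 20.0 × 1.414⁶ = 159.855px
Difference: 159.855 − 40.546 = 119.309px

119.3px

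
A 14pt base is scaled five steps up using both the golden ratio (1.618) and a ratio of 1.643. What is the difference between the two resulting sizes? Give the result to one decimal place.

Golden ratio: 14.0 × 1.618⁵ = 155.246pt
At 1.643: 14.0 × 1.643⁵ = 167.616pt
Difference: 167.616 − 155.246 = 12.370pt

12.4pt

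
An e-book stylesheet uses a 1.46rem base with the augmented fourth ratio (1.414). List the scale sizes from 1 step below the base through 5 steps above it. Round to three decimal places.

Step -1: 1.46 ÷ 1.414 = 1.033
Step 0: 1.46rem
Step 1: 1.46 × 1.414 = 2.064
Step 2: 1.46 × 1.414² = 2.919
Step 3: 1.46 × 1.414³ = 4.128
Step 4: 1.46 × 1.414⁴ = 5.836
Step 5: 1.46 × 1.414⁵ = 8.253

1.033rem, 1.460rem, 2.064rem, 2.919rem, 4.128rem, 5.836rem, 8.253rem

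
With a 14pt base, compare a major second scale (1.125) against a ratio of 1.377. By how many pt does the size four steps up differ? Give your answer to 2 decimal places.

Major second: 14.0 × 1.125⁴ = 22.4253pt
At 1.377: 14.0 × 1.377⁴ = 50.3343pt
Difference: 50.3343 − 22.4253 = 27.9090pt

27.91pt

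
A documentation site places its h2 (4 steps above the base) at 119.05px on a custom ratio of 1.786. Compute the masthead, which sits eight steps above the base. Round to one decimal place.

119.05 × 1.786⁴ = 119.05 × 10.17480 ≈ 1211.310

1211.3px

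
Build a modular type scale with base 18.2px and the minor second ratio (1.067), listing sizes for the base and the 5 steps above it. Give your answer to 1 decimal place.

Step 0: 18.2px
Step 1: 18.2 × 1.067 = 19.4
Step 2: 18.2 × 1.067² = 20.7
Step 3: 18.2 × 1.067³ = 22.1
Step 4: 18.2 × 1.067⁴ = 23.6
Step 5: 18.2 × 1.067⁵ = 25.2

18.2px, 19.4px, 20.7px, 22.1px, 23.6px, 25.2px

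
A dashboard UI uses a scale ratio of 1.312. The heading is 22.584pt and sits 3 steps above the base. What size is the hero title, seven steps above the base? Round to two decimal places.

22.584 × 1.312⁴ = 22.584 × 2.96303 ≈ 66.917

66.92pt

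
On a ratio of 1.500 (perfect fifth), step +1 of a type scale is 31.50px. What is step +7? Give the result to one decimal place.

31.50 × 1.500⁶ = 31.50 × 11.39062 ≈ 358.805

358.8px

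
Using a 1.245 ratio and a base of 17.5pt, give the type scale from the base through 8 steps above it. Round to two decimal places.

Step 0: 17.5pt
Step 1: 17.5 × 1.245 = 21.79
Step 2: 17.5 × 1.245² = 27.13
Step 3: 17.5 × 1.245³ = 33.77
Step 4: 17.5 × 1.245⁴ = 42.05
Step 5: 17.5 × 1.245⁵ = 52.35
Step 6: 17.5 × 1.245⁶ = 65.17
Step 7: 17.5 × 1.245⁷ = 81.14
Step 8: 17.5 × 1.245⁸ = 101.02

17.50pt, 21.79pt, 27.13pt, 33.77pt, 42.05pt, 52.35pt, 65.17pt, 81.14pt, 101.02pt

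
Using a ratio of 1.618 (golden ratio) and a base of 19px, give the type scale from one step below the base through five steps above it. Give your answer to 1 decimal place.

11.7px, 19.0px, 30.7px, 49.7px, 80.5px, 130.2px, 210.7px

Step -1: 19.0 ÷ 1.618 = 11.7
Step 0: 19px
Step 1: 19.0 × 1.618 = 30.7
Step 2: 19.0 × 1.618² = 49.7
Step 3: 19.0 × 1.618³ = 80.5
Step 4: 19.0 × 1.618⁴ = 130.2
Step 5: 19.0 × 1.618⁵ = 210.7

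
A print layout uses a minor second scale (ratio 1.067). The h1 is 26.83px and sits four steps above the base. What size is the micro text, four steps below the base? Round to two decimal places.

15.97px

26.83 ÷ 1.067⁸ = 26.83 ÷ 1.68002 ≈ 15.970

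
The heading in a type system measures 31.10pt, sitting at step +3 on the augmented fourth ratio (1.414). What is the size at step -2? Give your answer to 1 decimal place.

5.5pt

Moving from step +3 to step -2 is 5 steps down, so divide by r⁵.
31.10 ÷ 1.414⁵ = 31.10 ÷ 5.65258 ≈ 5.502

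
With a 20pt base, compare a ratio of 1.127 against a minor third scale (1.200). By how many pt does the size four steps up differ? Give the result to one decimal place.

9.2pt

At 1.127: 20.0 × 1.127⁴ = 32.265pt
Minor third: 20.0 × 1.200⁴ = 41.472pt
Difference: 41.472 − 32.265 = 9.207pt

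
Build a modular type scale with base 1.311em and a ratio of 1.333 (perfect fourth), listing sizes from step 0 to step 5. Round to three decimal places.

1.311em, 1.748em, 2.330em, 3.105em, 4.139em, 5.518em

Step 0: 1.311em
Step 1: 1.311 × 1.333 = 1.748
Step 2: 1.311 × 1.333² = 2.330
Step 3: 1.311 × 1.333³ = 3.105
Step 4: 1.311 × 1.333⁴ = 4.139
Step 5: 1.311 × 1.333⁵ = 5.518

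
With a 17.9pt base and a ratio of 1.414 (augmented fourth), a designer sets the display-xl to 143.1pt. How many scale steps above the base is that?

6

1.414ⁿ = 143.1 / 17.9 = 7.9944
n = ln(7.9944) / ln(1.414) = 2.0787 / 0.3464 ≈ 6.00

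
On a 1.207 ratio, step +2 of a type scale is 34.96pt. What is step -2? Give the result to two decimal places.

Moving from step +2 to step -2 is 4 steps down, so divide by r⁴.
34.96 ÷ 1.207⁴ = 34.96 ÷ 2.12241 ≈ 16.472

16.47pt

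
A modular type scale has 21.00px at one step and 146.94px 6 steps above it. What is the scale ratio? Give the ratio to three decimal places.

r⁶ = 146.94 / 21.00, so r = (146.94/21.00)^(1/6).
r = 6.9971^(1/6) ≈ 1.3830

1.383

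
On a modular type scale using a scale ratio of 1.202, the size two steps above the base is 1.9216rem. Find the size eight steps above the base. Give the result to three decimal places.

5.795rem

Moving from step +2 to step +8 is 6 steps up, so multiply by r⁶.
1.9216 × 1.202⁶ = 1.9216 × 3.01597 ≈ 5.795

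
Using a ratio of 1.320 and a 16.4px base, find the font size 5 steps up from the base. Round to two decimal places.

16.4 × 1.320⁵ = 16.4 × 4.00746 ≈ 65.72

65.72px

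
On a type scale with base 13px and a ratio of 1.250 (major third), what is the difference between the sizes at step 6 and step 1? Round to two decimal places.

Step 1: 13.0 × 1.250 = 16.2500px
Step 6: 13.0 × 1.250⁶ = 49.5911px
Difference: 49.5911 − 16.2500 = 33.3411px

33.34px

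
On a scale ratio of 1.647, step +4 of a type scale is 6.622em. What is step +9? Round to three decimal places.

6.622 × 1.647⁵ = 6.622 × 12.11903 ≈ 80.252

80.252em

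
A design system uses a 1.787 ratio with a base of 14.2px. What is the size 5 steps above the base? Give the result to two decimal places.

A modular type scale is a geometric sequence: sizeₙ = base × rⁿ.
14.2 × 1.787⁵ = 14.2 × 18.22312 ≈ 258.77

258.77px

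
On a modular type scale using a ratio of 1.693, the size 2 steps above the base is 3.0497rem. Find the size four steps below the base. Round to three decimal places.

0.130rem

3.0497 ÷ 1.693⁶ = 3.0497 ÷ 23.54733 ≈ 0.130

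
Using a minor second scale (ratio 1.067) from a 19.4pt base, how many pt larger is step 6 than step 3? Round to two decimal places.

Step 3: 19.4 × 1.067³ = 23.5665pt
Step 6: 19.4 × 1.067⁶ = 28.6278pt
Difference: 28.6278 − 23.5665 = 5.0613pt

5.06pt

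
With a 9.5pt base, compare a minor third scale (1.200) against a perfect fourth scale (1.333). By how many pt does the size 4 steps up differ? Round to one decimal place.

Minor third: 9.5 × 1.200⁴ = 19.699pt
Perfect fourth: 9.5 × 1.333⁴ = 29.995pt
Difference: 29.995 − 19.699 = 10.296pt

10.3pt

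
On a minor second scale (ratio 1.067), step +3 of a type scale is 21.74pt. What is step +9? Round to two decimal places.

The gap is 9 − (3) = 6 steps, so the factor is 1.067^6.
21.74 × 1.067⁶ = 21.74 × 1.47566 ≈ 32.081

32.08pt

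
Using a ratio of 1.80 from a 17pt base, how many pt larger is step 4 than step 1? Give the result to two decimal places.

147.86pt

Step 1: 17.0 × 1.80 = 30.6000pt
Step 4: 17.0 × 1.80⁴ = 178.4592pt
Difference: 178.4592 − 30.6000 = 147.8592pt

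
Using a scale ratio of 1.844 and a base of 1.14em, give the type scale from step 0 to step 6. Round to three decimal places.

1.140em, 2.102em, 3.876em, 7.148em, 13.181em, 24.306em, 44.820em

Step 0: 1.14em
Step 1: 1.14 × 1.844 = 2.102
Step 2: 1.14 × 1.844² = 3.876
Step 3: 1.14 × 1.844³ = 7.148
Step 4: 1.14 × 1.844⁴ = 13.181
Step 5: 1.14 × 1.844⁵ = 24.306
Step 6: 1.14 × 1.844⁶ = 44.820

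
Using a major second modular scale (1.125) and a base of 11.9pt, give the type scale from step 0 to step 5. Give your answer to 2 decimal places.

11.90pt, 13.39pt, 15.06pt, 16.94pt, 19.06pt, 21.44pt

Step 0: 11.9pt
Step 1: 11.9 × 1.125 = 13.39
Step 2: 11.9 × 1.125² = 15.06
Step 3: 11.9 × 1.125³ = 16.94
Step 4: 11.9 × 1.125⁴ = 19.06
Step 5: 11.9 × 1.125⁵ = 21.44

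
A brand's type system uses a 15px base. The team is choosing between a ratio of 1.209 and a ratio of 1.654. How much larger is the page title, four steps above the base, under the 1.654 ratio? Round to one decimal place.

At 1.209: 15.0 × 1.209⁴ = 32.048px
At 1.654: 15.0 × 1.654⁴ = 112.262px
Difference: 112.262 − 32.048 = 80.214px

80.2px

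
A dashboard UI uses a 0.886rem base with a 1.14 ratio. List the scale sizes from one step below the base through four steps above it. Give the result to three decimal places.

Step -1: 0.886 ÷ 1.14 = 0.777
Step 0: 0.886rem
Step 1: 0.886 × 1.14 = 1.010
Step 2: 0.886 × 1.14² = 1.151
Step 3: 0.886 × 1.14³ = 1.313
Step 4: 0.886 × 1.14⁴ = 1.496

0.777rem, 0.886rem, 1.010rem, 1.151rem, 1.313rem, 1.496rem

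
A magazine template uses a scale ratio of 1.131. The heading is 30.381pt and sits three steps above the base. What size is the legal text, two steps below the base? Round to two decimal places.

Moving from step +3 to step -2 is 5 steps down, so divide by r⁵.
30.381 ÷ 1.131⁵ = 30.381 ÷ 1.85060 ≈ 16.417

16.42pt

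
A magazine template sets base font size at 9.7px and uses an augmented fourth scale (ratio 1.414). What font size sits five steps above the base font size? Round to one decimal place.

54.8px

Each step on a modular scale multiplies by the ratio, so the size n steps from the base is base × ratioⁿ.
9.7 × 1.414⁵ = 9.7 × 5.65258 ≈ 54.83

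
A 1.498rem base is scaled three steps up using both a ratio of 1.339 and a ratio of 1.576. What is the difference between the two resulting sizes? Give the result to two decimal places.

2.27rem

At 1.339: 1.498 × 1.339³ = 3.5963rem
At 1.576: 1.498 × 1.576³ = 5.8638rem
Difference: 5.8638 − 3.5963 = 2.2675rem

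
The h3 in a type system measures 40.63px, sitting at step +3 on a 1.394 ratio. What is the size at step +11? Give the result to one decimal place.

The gap is 11 − (3) = 8 steps, so the factor is 1.394^8.
40.63 × 1.394⁸ = 40.63 × 14.25943 ≈ 579.361

579.4px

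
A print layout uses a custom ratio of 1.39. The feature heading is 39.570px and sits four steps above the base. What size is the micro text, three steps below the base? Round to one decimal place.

39.570 ÷ 1.39⁷ = 39.570 ÷ 10.02544 ≈ 3.947

3.9px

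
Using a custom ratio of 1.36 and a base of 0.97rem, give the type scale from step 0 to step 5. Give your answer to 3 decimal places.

Step 0: 0.97rem
Step 1: 0.97 × 1.36 = 1.319
Step 2: 0.97 × 1.36² = 1.794
Step 3: 0.97 × 1.36³ = 2.440
Step 4: 0.97 × 1.36⁴ = 3.318
Step 5: 0.97 × 1.36⁵ = 4.513

0.970rem, 1.319rem, 1.794rem, 2.440rem, 3.318rem, 4.513rem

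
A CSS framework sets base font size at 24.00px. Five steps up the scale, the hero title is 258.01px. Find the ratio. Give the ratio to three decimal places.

1.608

The ratio satisfies 24.00 × r⁵ = 258.01, so r = (258.01 / 24.00)^(1/5).
r = 10.7504^(1/5) ≈ 1.6080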